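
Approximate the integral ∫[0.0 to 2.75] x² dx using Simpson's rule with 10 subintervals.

f(x) = x²
a = 0.0, b = 2.75, n = 10
h = (b - a)/n = 0.275000

Simpson's rule: (h/3)[f(x₀) + 4f(x₁) + 2f(x₂) + ... + f(xₙ)]

x_0 = 0.0000, f(x_0) = 0.000000, coefficient = 1
x_1 = 0.2750, f(x_1) = 0.075625, coefficient = 4
x_2 = 0.5500, f(x_2) = 0.302500, coefficient = 2
x_3 = 0.8250, f(x_3) = 0.680625, coefficient = 4
x_4 = 1.1000, f(x_4) = 1.210000, coefficient = 2
x_5 = 1.3750, f(x_5) = 1.890625, coefficient = 4
x_6 = 1.6500, f(x_6) = 2.722500, coefficient = 2
x_7 = 1.9250, f(x_7) = 3.705625, coefficient = 4
x_8 = 2.2000, f(x_8) = 4.840000, coefficient = 2
x_9 = 2.4750, f(x_9) = 6.125625, coefficient = 4
x_10 = 2.7500, f(x_10) = 7.562500, coefficient = 1

I ≈ (0.275000/3) × 75.625000 = 6.932292
Exact value: 6.932292
Error: 0.000000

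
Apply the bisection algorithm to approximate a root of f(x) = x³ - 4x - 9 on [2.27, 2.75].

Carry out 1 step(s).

f(x) = x³ - 4x - 9
Initial interval: [2.27, 2.75]

Iteration 1:
  c_1 = (2.270000 + 2.750000)/2 = 2.510000
  f(c_1) = f(2.510000) = -3.226749
  f(a) × f(c) ≥ 0, new interval: [2.510000, 2.750000]

After 1 iteration(s), the approximation is c_1 = 2.510000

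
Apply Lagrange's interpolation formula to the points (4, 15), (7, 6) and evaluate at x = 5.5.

Lagrange interpolation formula:
P(x) = Σ yᵢ × Lᵢ(x)
where Lᵢ(x) = Π_{j≠i} (x - xⱼ)/(xᵢ - xⱼ)

L_0(5.5) = (5.5 - 7)/(4 - 7) = 0.500000
L_1(5.5) = (5.5 - 4)/(7 - 4) = 0.500000

P(5.5) = 15×L_0(5.5) + 6×L_1(5.5)
P(5.5) = 10.500000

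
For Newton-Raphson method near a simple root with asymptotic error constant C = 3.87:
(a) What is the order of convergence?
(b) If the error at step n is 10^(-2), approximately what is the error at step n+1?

(a) Newton-Raphson has quadratic (order 2) convergence near simple roots.
    This means |e_{n+1}| ≈ C|e_n|².

(b) With |e_n| = 10^(-2) and C = 3.87:
    |e_{n+1}| ≈ 3.87 × (10^(-2))² = 3.87 × 10^(-4)

(a) 2 (quadratic); (b) |e_{n+1}| ≈ 3.870e-04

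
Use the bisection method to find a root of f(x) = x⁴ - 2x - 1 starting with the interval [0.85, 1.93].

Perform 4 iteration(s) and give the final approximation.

f(x) = x⁴ - 2x - 1
Initial interval: [0.85, 1.93]

Iteration 1:
  c_1 = (0.850000 + 1.930000)/2 = 1.390000
  f(c_1) = f(1.390000) = -0.046990
  f(a) × f(c) ≥ 0, new interval: [1.390000, 1.930000]
Iteration 2:
  c_2 = (1.390000 + 1.930000)/2 = 1.660000
  f(c_2) = f(1.660000) = 3.273331
  f(a) × f(c) < 0, new interval: [1.390000, 1.660000]
Iteration 3:
  c_3 = (1.390000 + 1.660000)/2 = 1.525000
  f(c_3) = f(1.525000) = 1.358532
  f(a) × f(c) < 0, new interval: [1.390000, 1.525000]
Iteration 4:
  c_4 = (1.390000 + 1.525000)/2 = 1.457500
  f(c_4) = f(1.457500) = 0.597677
  f(a) × f(c) < 0, new interval: [1.390000, 1.457500]

After 4 iteration(s), the approximation is c_4 = 1.457500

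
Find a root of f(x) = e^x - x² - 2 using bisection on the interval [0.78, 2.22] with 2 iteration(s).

f(x) = e^x - x² - 2
Initial interval: [0.78, 2.22]

Iteration 1:
  c_1 = (0.780000 + 2.220000)/2 = 1.500000
  f(c_1) = f(1.500000) = 0.231689
  f(a) × f(c) < 0, new interval: [0.780000, 1.500000]
Iteration 2:
  c_2 = (0.780000 + 1.500000)/2 = 1.140000
  f(c_2) = f(1.140000) = -0.172832
  f(a) × f(c) ≥ 0, new interval: [1.140000, 1.500000]

After 2 iteration(s), the approximation is c_2 = 1.140000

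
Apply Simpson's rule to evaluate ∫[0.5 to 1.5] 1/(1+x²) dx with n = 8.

f(x) = 1/(1+x²)
a = 0.5, b = 1.5, n = 8
h = (b - a)/n = 0.125000

Simpson's rule: (h/3)[f(x₀) + 4f(x₁) + 2f(x₂) + ... + f(xₙ)]

x_0 = 0.5000, f(x_0) = 0.800000, coefficient = 1
x_1 = 0.6250, f(x_1) = 0.719101, coefficient = 4
x_2 = 0.7500, f(x_2) = 0.640000, coefficient = 2
x_3 = 0.8750, f(x_3) = 0.566372, coefficient = 4
x_4 = 1.0000, f(x_4) = 0.500000, coefficient = 2
x_5 = 1.1250, f(x_5) = 0.441379, coefficient = 4
x_6 = 1.2500, f(x_6) = 0.390244, coefficient = 2
x_7 = 1.3750, f(x_7) = 0.345946, coefficient = 4
x_8 = 1.5000, f(x_8) = 0.307692, coefficient = 1

I ≈ (0.125000/3) × 12.459372 = 0.519141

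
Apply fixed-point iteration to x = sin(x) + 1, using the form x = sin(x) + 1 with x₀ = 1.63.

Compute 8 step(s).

Equation: x = sin(x) + 1
Fixed-point form: x = sin(x) + 1
x₀ = 1.63

x_1 = g(1.630000) = 1.998248
x_2 = g(1.998248) = 1.910025
x_3 = g(1.910025) = 1.943012
x_4 = g(1.943012) = 1.931524
x_5 = g(1.931524) = 1.935640
x_6 = g(1.935640) = 1.934179
x_7 = g(1.934179) = 1.934700
x_8 = g(1.934700) = 1.934515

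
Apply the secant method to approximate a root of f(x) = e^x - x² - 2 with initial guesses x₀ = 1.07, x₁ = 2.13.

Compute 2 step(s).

f(x) = e^x - x² - 2
x₀ = 1.07, x₁ = 2.13

Secant formula: x_{n+1} = x_n - f(x_n)(x_n - x_{n-1})/(f(x_n) - f(x_{n-1}))

Iteration 1:
  f(1.070000) = -0.229521
  f(2.130000) = 1.877967
  x_2 = 2.130000 - 1.877967×(2.130000 - 1.070000)/(1.877967 - (-0.229521))
       = 1.185442
Iteration 2:
  f(2.130000) = 1.877967
  f(1.185442) = -0.133140
  x_3 = 1.185442 - (-0.133140)×(1.185442 - 2.130000)/(-0.133140 - 1.877967)
       = 1.247974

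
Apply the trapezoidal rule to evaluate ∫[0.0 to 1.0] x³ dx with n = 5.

f(x) = x³
a = 0.0, b = 1.0, n = 5
h = (b - a)/n = 0.200000

Trapezoidal rule: (h/2)[f(x₀) + 2f(x₁) + 2f(x₂) + ... + f(xₙ)]

x_0 = 0.0000, f(x_0) = 0.000000, coefficient = 1
x_1 = 0.2000, f(x_1) = 0.008000, coefficient = 2
x_2 = 0.4000, f(x_2) = 0.064000, coefficient = 2
x_3 = 0.6000, f(x_3) = 0.216000, coefficient = 2
x_4 = 0.8000, f(x_4) = 0.512000, coefficient = 2
x_5 = 1.0000, f(x_5) = 1.000000, coefficient = 1

I ≈ (0.200000/2) × 2.600000 = 0.260000
Exact value: 0.250000
Error: 0.010000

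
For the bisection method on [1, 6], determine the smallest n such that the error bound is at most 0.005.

We need (b-a)/2^n ≤ 0.005
(6 - 1)/2^n ≤ 0.005
5/2^n ≤ 0.005
2^n ≥ 1000
n ≥ log₂(1000) = 9.97
n ≥ 10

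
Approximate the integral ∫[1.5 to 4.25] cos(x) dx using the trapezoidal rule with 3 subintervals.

f(x) = cos(x)
a = 1.5, b = 4.25, n = 3
h = (b - a)/n = 0.916667

Trapezoidal rule: (h/2)[f(x₀) + 2f(x₁) + 2f(x₂) + ... + f(xₙ)]

x_0 = 1.5000, f(x_0) = 0.070737, coefficient = 1
x_1 = 2.4167, f(x_1) = -0.748549, coefficient = 2
x_2 = 3.3333, f(x_2) = -0.981674, coefficient = 2
x_3 = 4.2500, f(x_3) = -0.446087, coefficient = 1

I ≈ (0.916667/2) × -3.835795 = -1.758073
Exact value: -1.892484
Error: 0.134411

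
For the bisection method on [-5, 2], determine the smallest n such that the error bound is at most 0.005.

We need (b-a)/2^n ≤ 0.005
(2 - (-5))/2^n ≤ 0.005
7/2^n ≤ 0.005
2^n ≥ 1400
n ≥ log₂(1400) = 10.45
n ≥ 11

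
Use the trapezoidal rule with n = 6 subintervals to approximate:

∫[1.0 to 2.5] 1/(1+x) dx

f(x) = 1/(1+x)
a = 1.0, b = 2.5, n = 6
h = (b - a)/n = 0.250000

Trapezoidal rule: (h/2)[f(x₀) + 2f(x₁) + 2f(x₂) + ... + f(xₙ)]

x_0 = 1.0000, f(x_0) = 0.500000, coefficient = 1
x_1 = 1.2500, f(x_1) = 0.444444, coefficient = 2
x_2 = 1.5000, f(x_2) = 0.400000, coefficient = 2
x_3 = 1.7500, f(x_3) = 0.363636, coefficient = 2
x_4 = 2.0000, f(x_4) = 0.333333, coefficient = 2
x_5 = 2.2500, f(x_5) = 0.307692, coefficient = 2
x_6 = 2.5000, f(x_6) = 0.285714, coefficient = 1

I ≈ (0.250000/2) × 4.483927 = 0.560491
Exact value: 0.559616
Error: 0.000875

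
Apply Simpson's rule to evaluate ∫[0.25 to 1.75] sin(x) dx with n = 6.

f(x) = sin(x)
a = 0.25, b = 1.75, n = 6
h = (b - a)/n = 0.250000

Simpson's rule: (h/3)[f(x₀) + 4f(x₁) + 2f(x₂) + ... + f(xₙ)]

x_0 = 0.2500, f(x_0) = 0.247404, coefficient = 1
x_1 = 0.5000, f(x_1) = 0.479426, coefficient = 4
x_2 = 0.7500, f(x_2) = 0.681639, coefficient = 2
x_3 = 1.0000, f(x_3) = 0.841471, coefficient = 4
x_4 = 1.2500, f(x_4) = 0.948985, coefficient = 2
x_5 = 1.5000, f(x_5) = 0.997495, coefficient = 4
x_6 = 1.7500, f(x_6) = 0.983986, coefficient = 1

I ≈ (0.250000/3) × 13.766203 = 1.147184
Exact value: 1.147158
Error: 0.000025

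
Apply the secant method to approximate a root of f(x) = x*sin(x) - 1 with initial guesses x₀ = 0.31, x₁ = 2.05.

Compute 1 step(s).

f(x) = x*sin(x) - 1
x₀ = 0.31, x₁ = 2.05

Secant formula: x_{n+1} = x_n - f(x_n)(x_n - x_{n-1})/(f(x_n) - f(x_{n-1}))

Iteration 1:
  f(0.310000) = -0.905432
  f(2.050000) = 0.819093
  x_2 = 2.050000 - 0.819093×(2.050000 - 0.310000)/(0.819093 - (-0.905432))
       = 1.223557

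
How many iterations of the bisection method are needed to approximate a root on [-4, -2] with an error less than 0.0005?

We need (b-a)/2^n ≤ 0.0005
(-2 - (-4))/2^n ≤ 0.0005
2/2^n ≤ 0.0005
2^n ≥ 4000
n ≥ log₂(4000) = 11.97
n ≥ 12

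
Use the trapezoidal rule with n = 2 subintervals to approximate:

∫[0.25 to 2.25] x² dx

f(x) = x²
a = 0.25, b = 2.25, n = 2
h = (b - a)/n = 1.000000

Trapezoidal rule: (h/2)[f(x₀) + 2f(x₁) + 2f(x₂) + ... + f(xₙ)]

x_0 = 0.2500, f(x_0) = 0.062500, coefficient = 1
x_1 = 1.2500, f(x_1) = 1.562500, coefficient = 2
x_2 = 2.2500, f(x_2) = 5.062500, coefficient = 1

I ≈ (1.000000/2) × 8.250000 = 4.125000
Exact value: 3.791667
Error: 0.333333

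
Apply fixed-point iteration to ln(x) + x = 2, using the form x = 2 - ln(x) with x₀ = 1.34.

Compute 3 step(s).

Equation: ln(x) + x = 2
Fixed-point form: x = 2 - ln(x)
x₀ = 1.34

x_1 = g(1.340000) = 1.707330
x_2 = g(1.707330) = 1.465069
x_3 = g(1.465069) = 1.618098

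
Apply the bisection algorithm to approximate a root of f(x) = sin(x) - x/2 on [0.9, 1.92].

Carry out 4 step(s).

f(x) = sin(x) - x/2
Initial interval: [0.9, 1.92]

Iteration 1:
  c_1 = (0.900000 + 1.920000)/2 = 1.410000
  f(c_1) = f(1.410000) = 0.282100
  f(a) × f(c) ≥ 0, new interval: [1.410000, 1.920000]
Iteration 2:
  c_2 = (1.410000 + 1.920000)/2 = 1.665000
  f(c_2) = f(1.665000) = 0.163066
  f(a) × f(c) ≥ 0, new interval: [1.665000, 1.920000]
Iteration 3:
  c_3 = (1.665000 + 1.920000)/2 = 1.792500
  f(c_3) = f(1.792500) = 0.079274
  f(a) × f(c) ≥ 0, new interval: [1.792500, 1.920000]
Iteration 4:
  c_4 = (1.792500 + 1.920000)/2 = 1.856250
  f(c_4) = f(1.856250) = 0.031409
  f(a) × f(c) ≥ 0, new interval: [1.856250, 1.920000]

After 4 iteration(s), the approximation is c_4 = 1.856250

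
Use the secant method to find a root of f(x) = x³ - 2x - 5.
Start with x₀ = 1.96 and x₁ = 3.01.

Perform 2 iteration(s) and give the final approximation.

f(x) = x³ - 2x - 5
x₀ = 1.96, x₁ = 3.01

Secant formula: x_{n+1} = x_n - f(x_n)(x_n - x_{n-1})/(f(x_n) - f(x_{n-1}))

Iteration 1:
  f(1.960000) = -1.390464
  f(3.010000) = 16.250901
  x_2 = 3.010000 - 16.250901×(3.010000 - 1.960000)/(16.250901 - (-1.390464))
       = 2.042759
Iteration 2:
  f(3.010000) = 16.250901
  f(2.042759) = -0.561359
  x_3 = 2.042759 - (-0.561359)×(2.042759 - 3.010000)/(-0.561359 - 16.250901)
       = 2.075055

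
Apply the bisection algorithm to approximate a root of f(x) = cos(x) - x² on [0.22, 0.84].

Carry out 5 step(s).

f(x) = cos(x) - x²
Initial interval: [0.22, 0.84]

Iteration 1:
  c_1 = (0.220000 + 0.840000)/2 = 0.530000
  f(c_1) = f(0.530000) = 0.581907
  f(a) × f(c) ≥ 0, new interval: [0.530000, 0.840000]
Iteration 2:
  c_2 = (0.530000 + 0.840000)/2 = 0.685000
  f(c_2) = f(0.685000) = 0.305194
  f(a) × f(c) ≥ 0, new interval: [0.685000, 0.840000]
Iteration 3:
  c_3 = (0.685000 + 0.840000)/2 = 0.762500
  f(c_3) = f(0.762500) = 0.141705
  f(a) × f(c) ≥ 0, new interval: [0.762500, 0.840000]
Iteration 4:
  c_4 = (0.762500 + 0.840000)/2 = 0.801250
  f(c_4) = f(0.801250) = 0.053808
  f(a) × f(c) ≥ 0, new interval: [0.801250, 0.840000]
Iteration 5:
  c_5 = (0.801250 + 0.840000)/2 = 0.820625
  f(c_5) = f(0.820625) = 0.008339
  f(a) × f(c) ≥ 0, new interval: [0.820625, 0.840000]

After 5 iteration(s), the approximation is c_5 = 0.820625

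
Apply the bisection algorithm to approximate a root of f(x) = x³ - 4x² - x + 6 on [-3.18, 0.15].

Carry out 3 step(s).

f(x) = x³ - 4x² - x + 6
Initial interval: [-3.18, 0.15]

Iteration 1:
  c_1 = (-3.180000 + 0.150000)/2 = -1.515000
  f(c_1) = f(-1.515000) = -5.143166
  f(a) × f(c) ≥ 0, new interval: [-1.515000, 0.150000]
Iteration 2:
  c_2 = (-1.515000 + 0.150000)/2 = -0.682500
  f(c_2) = f(-0.682500) = 4.501362
  f(a) × f(c) < 0, new interval: [-1.515000, -0.682500]
Iteration 3:
  c_3 = (-1.515000 + (-0.682500))/2 = -1.098750
  f(c_3) = f(-1.098750) = 0.943276
  f(a) × f(c) < 0, new interval: [-1.515000, -1.098750]

After 3 iteration(s), the approximation is c_3 = -1.098750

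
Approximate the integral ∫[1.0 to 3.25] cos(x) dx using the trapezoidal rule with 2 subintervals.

f(x) = cos(x)
a = 1.0, b = 3.25, n = 2
h = (b - a)/n = 1.125000

Trapezoidal rule: (h/2)[f(x₀) + 2f(x₁) + 2f(x₂) + ... + f(xₙ)]

x_0 = 1.0000, f(x_0) = 0.540302, coefficient = 1
x_1 = 2.1250, f(x_1) = -0.526266, coefficient = 2
x_2 = 3.2500, f(x_2) = -0.994130, coefficient = 1

I ≈ (1.125000/2) × -1.506360 = -0.847328
Exact value: -0.949666
Error: 0.102339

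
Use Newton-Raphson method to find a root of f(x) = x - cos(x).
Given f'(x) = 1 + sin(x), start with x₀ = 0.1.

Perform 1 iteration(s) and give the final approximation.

f(x) = x - cos(x)
f'(x) = 1 + sin(x)
x₀ = 0.1

Newton-Raphson formula: x_{n+1} = x_n - f(x_n)/f'(x_n)

Iteration 1:
  f(0.100000) = -0.895004
  f'(0.100000) = 1.099833
  x_1 = 0.100000 - (-0.895004)/1.099833 = 0.913763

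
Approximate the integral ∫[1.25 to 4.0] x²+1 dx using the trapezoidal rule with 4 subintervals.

f(x) = x²+1
a = 1.25, b = 4.0, n = 4
h = (b - a)/n = 0.687500

Trapezoidal rule: (h/2)[f(x₀) + 2f(x₁) + 2f(x₂) + ... + f(xₙ)]

x_0 = 1.2500, f(x_0) = 2.562500, coefficient = 1
x_1 = 1.9375, f(x_1) = 4.753906, coefficient = 2
x_2 = 2.6250, f(x_2) = 7.890625, coefficient = 2
x_3 = 3.3125, f(x_3) = 11.972656, coefficient = 2
x_4 = 4.0000, f(x_4) = 17.000000, coefficient = 1

I ≈ (0.687500/2) × 68.796875 = 23.648926
Exact value: 23.432292
Error: 0.216634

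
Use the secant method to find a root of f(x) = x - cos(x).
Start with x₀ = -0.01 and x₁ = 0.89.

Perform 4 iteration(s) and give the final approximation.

f(x) = x - cos(x)
x₀ = -0.01, x₁ = 0.89

Secant formula: x_{n+1} = x_n - f(x_n)(x_n - x_{n-1})/(f(x_n) - f(x_{n-1}))

Iteration 1:
  f(-0.010000) = -1.009950
  f(0.890000) = 0.260588
  x_2 = 0.890000 - 0.260588×(0.890000 - (-0.010000))/(0.260588 - (-1.009950))
       = 0.705410
Iteration 2:
  f(0.890000) = 0.260588
  f(0.705410) = -0.055937
  x_3 = 0.705410 - (-0.055937)×(0.705410 - 0.890000)/(-0.055937 - 0.260588)
       = 0.738031
Iteration 3:
  f(0.705410) = -0.055937
  f(0.738031) = -0.001765
  x_4 = 0.738031 - (-0.001765)×(0.738031 - 0.705410)/(-0.001765 - (-0.055937))
       = 0.739093
Iteration 4:
  f(0.738031) = -0.001765
  f(0.739093) = 0.000013
  x_5 = 0.739093 - 0.000013×(0.739093 - 0.738031)/(0.000013 - (-0.001765))
       = 0.739085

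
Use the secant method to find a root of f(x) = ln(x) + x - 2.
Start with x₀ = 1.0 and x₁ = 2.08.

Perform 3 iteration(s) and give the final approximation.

f(x) = ln(x) + x - 2
x₀ = 1.0, x₁ = 2.08

Secant formula: x_{n+1} = x_n - f(x_n)(x_n - x_{n-1})/(f(x_n) - f(x_{n-1}))

Iteration 1:
  f(1.000000) = -1.000000
  f(2.080000) = 0.812368
  x_2 = 2.080000 - 0.812368×(2.080000 - 1.000000)/(0.812368 - (-1.000000))
       = 1.595906
Iteration 2:
  f(2.080000) = 0.812368
  f(1.595906) = 0.063347
  x_3 = 1.595906 - 0.063347×(1.595906 - 2.080000)/(0.063347 - 0.812368)
       = 1.554964
Iteration 3:
  f(1.595906) = 0.063347
  f(1.554964) = -0.003583
  x_4 = 1.554964 - (-0.003583)×(1.554964 - 1.595906)/(-0.003583 - 0.063347)
       = 1.557156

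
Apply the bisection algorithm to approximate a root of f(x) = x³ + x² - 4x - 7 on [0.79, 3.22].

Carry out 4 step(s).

f(x) = x³ + x² - 4x - 7
Initial interval: [0.79, 3.22]

Iteration 1:
  c_1 = (0.790000 + 3.220000)/2 = 2.005000
  f(c_1) = f(2.005000) = -2.939825
  f(a) × f(c) ≥ 0, new interval: [2.005000, 3.220000]
Iteration 2:
  c_2 = (2.005000 + 3.220000)/2 = 2.612500
  f(c_2) = f(2.612500) = 7.205877
  f(a) × f(c) < 0, new interval: [2.005000, 2.612500]
Iteration 3:
  c_3 = (2.005000 + 2.612500)/2 = 2.308750
  f(c_3) = f(2.308750) = 1.401718
  f(a) × f(c) < 0, new interval: [2.005000, 2.308750]
Iteration 4:
  c_4 = (2.005000 + 2.308750)/2 = 2.156875
  f(c_4) = f(2.156875) = -0.941371
  f(a) × f(c) ≥ 0, new interval: [2.156875, 2.308750]

After 4 iteration(s), the approximation is c_4 = 2.156875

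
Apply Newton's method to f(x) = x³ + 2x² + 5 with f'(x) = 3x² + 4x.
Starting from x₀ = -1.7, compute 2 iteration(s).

f(x) = x³ + 2x² + 5
f'(x) = 3x² + 4x
x₀ = -1.7

Newton-Raphson formula: x_{n+1} = x_n - f(x_n)/f'(x_n)

Iteration 1:
  f(-1.700000) = 5.867000
  f'(-1.700000) = 1.870000
  x_1 = -1.700000 - 5.867000/1.870000 = -4.837433
Iteration 2:
  f(-4.837433) = -61.398091
  f'(-4.837433) = 50.852546
  x_2 = -4.837433 - (-61.398091)/50.852546 = -3.630058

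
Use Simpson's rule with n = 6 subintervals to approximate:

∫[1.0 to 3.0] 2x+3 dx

f(x) = 2x+3
a = 1.0, b = 3.0, n = 6
h = (b - a)/n = 0.333333

Simpson's rule: (h/3)[f(x₀) + 4f(x₁) + 2f(x₂) + ... + f(xₙ)]

x_0 = 1.0000, f(x_0) = 5.000000, coefficient = 1
x_1 = 1.3333, f(x_1) = 5.666667, coefficient = 4
x_2 = 1.6667, f(x_2) = 6.333333, coefficient = 2
x_3 = 2.0000, f(x_3) = 7.000000, coefficient = 4
x_4 = 2.3333, f(x_4) = 7.666667, coefficient = 2
x_5 = 2.6667, f(x_5) = 8.333333, coefficient = 4
x_6 = 3.0000, f(x_6) = 9.000000, coefficient = 1

I ≈ (0.333333/3) × 126.000000 = 14.000000
Exact value: 14.000000
Error: 0.000000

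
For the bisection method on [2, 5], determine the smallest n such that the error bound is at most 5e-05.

We need (b-a)/2^n ≤ 5e-05
(5 - 2)/2^n ≤ 5e-05
3/2^n ≤ 5e-05
2^n ≥ 60000
n ≥ log₂(60000) = 15.87
n ≥ 16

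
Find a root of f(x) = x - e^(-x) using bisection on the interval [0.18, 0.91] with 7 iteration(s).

f(x) = x - e^(-x)
Initial interval: [0.18, 0.91]

Iteration 1:
  c_1 = (0.180000 + 0.910000)/2 = 0.545000
  f(c_1) = f(0.545000) = -0.034842
  f(a) × f(c) ≥ 0, new interval: [0.545000, 0.910000]
Iteration 2:
  c_2 = (0.545000 + 0.910000)/2 = 0.727500
  f(c_2) = f(0.727500) = 0.244385
  f(a) × f(c) < 0, new interval: [0.545000, 0.727500]
Iteration 3:
  c_3 = (0.545000 + 0.727500)/2 = 0.636250
  f(c_3) = f(0.636250) = 0.106977
  f(a) × f(c) < 0, new interval: [0.545000, 0.636250]
Iteration 4:
  c_4 = (0.545000 + 0.636250)/2 = 0.590625
  f(c_4) = f(0.590625) = 0.036644
  f(a) × f(c) < 0, new interval: [0.545000, 0.590625]
Iteration 5:
  c_5 = (0.545000 + 0.590625)/2 = 0.567813
  f(c_5) = f(0.567813) = 0.001049
  f(a) × f(c) < 0, new interval: [0.545000, 0.567813]
Iteration 6:
  c_6 = (0.545000 + 0.567813)/2 = 0.556406
  f(c_6) = f(0.556406) = -0.016859
  f(a) × f(c) ≥ 0, new interval: [0.556406, 0.567813]
Iteration 7:
  c_7 = (0.556406 + 0.567813)/2 = 0.562109
  f(c_7) = f(0.562109) = -0.007896
  f(a) × f(c) ≥ 0, new interval: [0.562109, 0.567813]

After 7 iteration(s), the approximation is c_7 = 0.562109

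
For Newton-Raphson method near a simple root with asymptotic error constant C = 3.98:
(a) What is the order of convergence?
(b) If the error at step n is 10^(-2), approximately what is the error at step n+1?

(a) Newton-Raphson has quadratic (order 2) convergence near simple roots.
    This means |e_{n+1}| ≈ C|e_n|².

(b) With |e_n| = 10^(-2) and C = 3.98:
    |e_{n+1}| ≈ 3.98 × (10^(-2))² = 3.98 × 10^(-4)

(a) 2 (quadratic); (b) |e_{n+1}| ≈ 3.980e-04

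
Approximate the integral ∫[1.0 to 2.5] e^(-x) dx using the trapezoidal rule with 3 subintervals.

f(x) = e^(-x)
a = 1.0, b = 2.5, n = 3
h = (b - a)/n = 0.500000

Trapezoidal rule: (h/2)[f(x₀) + 2f(x₁) + 2f(x₂) + ... + f(xₙ)]

x_0 = 1.0000, f(x_0) = 0.367879, coefficient = 1
x_1 = 1.5000, f(x_1) = 0.223130, coefficient = 2
x_2 = 2.0000, f(x_2) = 0.135335, coefficient = 2
x_3 = 2.5000, f(x_3) = 0.082085, coefficient = 1

I ≈ (0.500000/2) × 1.166895 = 0.291724
Exact value: 0.285794
Error: 0.005929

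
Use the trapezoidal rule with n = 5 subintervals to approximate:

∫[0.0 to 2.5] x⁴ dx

f(x) = x⁴
a = 0.0, b = 2.5, n = 5
h = (b - a)/n = 0.500000

Trapezoidal rule: (h/2)[f(x₀) + 2f(x₁) + 2f(x₂) + ... + f(xₙ)]

x_0 = 0.0000, f(x_0) = 0.000000, coefficient = 1
x_1 = 0.5000, f(x_1) = 0.062500, coefficient = 2
x_2 = 1.0000, f(x_2) = 1.000000, coefficient = 2
x_3 = 1.5000, f(x_3) = 5.062500, coefficient = 2
x_4 = 2.0000, f(x_4) = 16.000000, coefficient = 2
x_5 = 2.5000, f(x_5) = 39.062500, coefficient = 1

I ≈ (0.500000/2) × 83.312500 = 20.828125
Exact value: 19.531250
Error: 1.296875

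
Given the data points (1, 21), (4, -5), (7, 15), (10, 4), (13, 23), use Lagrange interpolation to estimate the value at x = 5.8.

Lagrange interpolation formula:
P(x) = Σ yᵢ × Lᵢ(x)
where Lᵢ(x) = Π_{j≠i} (x - xⱼ)/(xᵢ - xⱼ)

L_0(5.8) = (5.8 - 4)/(1 - 4) × (5.8 - 7)/(1 - 7) × (5.8 - 10)/(1 - 10) × (5.8 - 13)/(1 - 13) = -0.033600
L_1(5.8) = (5.8 - 1)/(4 - 1) × (5.8 - 7)/(4 - 7) × (5.8 - 10)/(4 - 10) × (5.8 - 13)/(4 - 13) = 0.358400
L_2(5.8) = (5.8 - 1)/(7 - 1) × (5.8 - 4)/(7 - 4) × (5.8 - 10)/(7 - 10) × (5.8 - 13)/(7 - 13) = 0.806400
L_3(5.8) = (5.8 - 1)/(10 - 1) × (5.8 - 4)/(10 - 4) × (5.8 - 7)/(10 - 7) × (5.8 - 13)/(10 - 13) = -0.153600
L_4(5.8) = (5.8 - 1)/(13 - 1) × (5.8 - 4)/(13 - 4) × (5.8 - 7)/(13 - 7) × (5.8 - 10)/(13 - 10) = 0.022400

P(5.8) = 21×L_0(5.8) + (-5)×L_1(5.8) + 15×L_2(5.8) + 4×L_3(5.8) + 23×L_4(5.8)
P(5.8) = 9.499200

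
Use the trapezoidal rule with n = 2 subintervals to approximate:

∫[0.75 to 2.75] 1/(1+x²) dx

f(x) = 1/(1+x²)
a = 0.75, b = 2.75, n = 2
h = (b - a)/n = 1.000000

Trapezoidal rule: (h/2)[f(x₀) + 2f(x₁) + 2f(x₂) + ... + f(xₙ)]

x_0 = 0.7500, f(x_0) = 0.640000, coefficient = 1
x_1 = 1.7500, f(x_1) = 0.246154, coefficient = 2
x_2 = 2.7500, f(x_2) = 0.116788, coefficient = 1

I ≈ (1.000000/2) × 1.249096 = 0.624548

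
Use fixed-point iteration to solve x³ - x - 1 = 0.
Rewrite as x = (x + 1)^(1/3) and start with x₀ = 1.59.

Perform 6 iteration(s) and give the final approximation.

Equation: x³ - x - 1 = 0
Fixed-point form: x = (x + 1)^(1/3)
x₀ = 1.59

x_1 = g(1.590000) = 1.373304
x_2 = g(1.373304) = 1.333883
x_3 = g(1.333883) = 1.326457
x_4 = g(1.326457) = 1.325048
x_5 = g(1.325048) = 1.324781
x_6 = g(1.324781) = 1.324730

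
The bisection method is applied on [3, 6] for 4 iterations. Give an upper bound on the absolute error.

Bisection error bound: |error| ≤ (b-a)/2^n
|error| ≤ (6 - 3)/2^4 = 3/2^4
|error| ≤ 0.1875000000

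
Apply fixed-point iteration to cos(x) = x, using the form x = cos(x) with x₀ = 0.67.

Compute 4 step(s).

Equation: cos(x) = x
Fixed-point form: x = cos(x)
x₀ = 0.67

x_1 = g(0.670000) = 0.783822
x_2 = g(0.783822) = 0.708221
x_3 = g(0.708221) = 0.759521
x_4 = g(0.759521) = 0.725166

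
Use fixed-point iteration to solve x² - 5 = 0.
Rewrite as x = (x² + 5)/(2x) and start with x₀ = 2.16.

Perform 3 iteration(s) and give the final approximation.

Equation: x² - 5 = 0
Fixed-point form: x = (x² + 5)/(2x)
x₀ = 2.16

x_1 = g(2.160000) = 2.237407
x_2 = g(2.237407) = 2.236068
x_3 = g(2.236068) = 2.236068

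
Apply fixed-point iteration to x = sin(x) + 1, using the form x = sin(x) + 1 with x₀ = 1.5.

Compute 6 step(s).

Equation: x = sin(x) + 1
Fixed-point form: x = sin(x) + 1
x₀ = 1.5

x_1 = g(1.500000) = 1.997495
x_2 = g(1.997495) = 1.910337
x_3 = g(1.910337) = 1.942908
x_4 = g(1.942908) = 1.931562
x_5 = g(1.931562) = 1.935627
x_6 = g(1.935627) = 1.934184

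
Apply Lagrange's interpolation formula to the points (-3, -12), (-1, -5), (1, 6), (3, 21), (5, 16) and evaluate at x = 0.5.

Lagrange interpolation formula:
P(x) = Σ yᵢ × Lᵢ(x)
where Lᵢ(x) = Π_{j≠i} (x - xⱼ)/(xᵢ - xⱼ)

L_0(0.5) = (0.5 - (-1))/(-3 - (-1)) × (0.5 - 1)/(-3 - 1) × (0.5 - 3)/(-3 - 3) × (0.5 - 5)/(-3 - 5) = -0.021973
L_1(0.5) = (0.5 - (-3))/(-1 - (-3)) × (0.5 - 1)/(-1 - 1) × (0.5 - 3)/(-1 - 3) × (0.5 - 5)/(-1 - 5) = 0.205078
L_2(0.5) = (0.5 - (-3))/(1 - (-3)) × (0.5 - (-1))/(1 - (-1)) × (0.5 - 3)/(1 - 3) × (0.5 - 5)/(1 - 5) = 0.922852
L_3(0.5) = (0.5 - (-3))/(3 - (-3)) × (0.5 - (-1))/(3 - (-1)) × (0.5 - 1)/(3 - 1) × (0.5 - 5)/(3 - 5) = -0.123047
L_4(0.5) = (0.5 - (-3))/(5 - (-3)) × (0.5 - (-1))/(5 - (-1)) × (0.5 - 1)/(5 - 1) × (0.5 - 3)/(5 - 3) = 0.017090

P(0.5) = (-12)×L_0(0.5) + (-5)×L_1(0.5) + 6×L_2(0.5) + 21×L_3(0.5) + 16×L_4(0.5)
P(0.5) = 2.464844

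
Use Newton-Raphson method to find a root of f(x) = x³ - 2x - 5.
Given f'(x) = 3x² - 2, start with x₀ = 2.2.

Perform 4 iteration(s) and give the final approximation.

f(x) = x³ - 2x - 5
f'(x) = 3x² - 2
x₀ = 2.2

Newton-Raphson formula: x_{n+1} = x_n - f(x_n)/f'(x_n)

Iteration 1:
  f(2.200000) = 1.248000
  f'(2.200000) = 12.520000
  x_1 = 2.200000 - 1.248000/12.520000 = 2.100319
Iteration 2:
  f(2.100319) = 0.064589
  f'(2.100319) = 11.234026
  x_2 = 2.100319 - 0.064589/11.234026 = 2.094570
Iteration 3:
  f(2.094570) = 0.000208
  f'(2.094570) = 11.161672
  x_3 = 2.094570 - 0.000208/11.161672 = 2.094551
Iteration 4:
  f(2.094551) = 0.000000
  f'(2.094551) = 11.161438
  x_4 = 2.094551 - 0.000000/11.161438 = 2.094551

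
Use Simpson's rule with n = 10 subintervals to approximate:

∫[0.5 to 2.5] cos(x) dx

f(x) = cos(x)
a = 0.5, b = 2.5, n = 10
h = (b - a)/n = 0.200000

Simpson's rule: (h/3)[f(x₀) + 4f(x₁) + 2f(x₂) + ... + f(xₙ)]

x_0 = 0.5000, f(x_0) = 0.877583, coefficient = 1
x_1 = 0.7000, f(x_1) = 0.764842, coefficient = 4
x_2 = 0.9000, f(x_2) = 0.621610, coefficient = 2
x_3 = 1.1000, f(x_3) = 0.453596, coefficient = 4
x_4 = 1.3000, f(x_4) = 0.267499, coefficient = 2
x_5 = 1.5000, f(x_5) = 0.070737, coefficient = 4
x_6 = 1.7000, f(x_6) = -0.128844, coefficient = 2
x_7 = 1.9000, f(x_7) = -0.323290, coefficient = 4
x_8 = 2.1000, f(x_8) = -0.504846, coefficient = 2
x_9 = 2.3000, f(x_9) = -0.666276, coefficient = 4
x_10 = 2.5000, f(x_10) = -0.801144, coefficient = 1

I ≈ (0.200000/3) × 1.785715 = 0.119048
Exact value: 0.119047
Error: 0.000001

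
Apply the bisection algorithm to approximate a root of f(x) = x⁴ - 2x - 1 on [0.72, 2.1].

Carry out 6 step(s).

f(x) = x⁴ - 2x - 1
Initial interval: [0.72, 2.1]

Iteration 1:
  c_1 = (0.720000 + 2.100000)/2 = 1.410000
  f(c_1) = f(1.410000) = 0.132542
  f(a) × f(c) < 0, new interval: [0.720000, 1.410000]
Iteration 2:
  c_2 = (0.720000 + 1.410000)/2 = 1.065000
  f(c_2) = f(1.065000) = -1.843534
  f(a) × f(c) ≥ 0, new interval: [1.065000, 1.410000]
Iteration 3:
  c_3 = (1.065000 + 1.410000)/2 = 1.237500
  f(c_3) = f(1.237500) = -1.129795
  f(a) × f(c) ≥ 0, new interval: [1.237500, 1.410000]
Iteration 4:
  c_4 = (1.237500 + 1.410000)/2 = 1.323750
  f(c_4) = f(1.323750) = -0.576895
  f(a) × f(c) ≥ 0, new interval: [1.323750, 1.410000]
Iteration 5:
  c_5 = (1.323750 + 1.410000)/2 = 1.366875
  f(c_5) = f(1.366875) = -0.243028
  f(a) × f(c) ≥ 0, new interval: [1.366875, 1.410000]
Iteration 6:
  c_6 = (1.366875 + 1.410000)/2 = 1.388438
  f(c_6) = f(1.388438) = -0.060621
  f(a) × f(c) ≥ 0, new interval: [1.388438, 1.410000]

After 6 iteration(s), the approximation is c_6 = 1.388438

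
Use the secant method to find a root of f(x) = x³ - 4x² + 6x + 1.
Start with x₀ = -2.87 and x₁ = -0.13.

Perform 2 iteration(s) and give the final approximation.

f(x) = x³ - 4x² + 6x + 1
x₀ = -2.87, x₁ = -0.13

Secant formula: x_{n+1} = x_n - f(x_n)(x_n - x_{n-1})/(f(x_n) - f(x_{n-1}))

Iteration 1:
  f(-2.870000) = -72.807503
  f(-0.130000) = 0.150203
  x_2 = -0.130000 - 0.150203×(-0.130000 - (-2.870000))/(0.150203 - (-72.807503))
       = -0.135641
Iteration 2:
  f(-0.130000) = 0.150203
  f(-0.135641) = 0.110064
  x_3 = -0.135641 - 0.110064×(-0.135641 - (-0.130000))/(0.110064 - 0.150203)
       = -0.151109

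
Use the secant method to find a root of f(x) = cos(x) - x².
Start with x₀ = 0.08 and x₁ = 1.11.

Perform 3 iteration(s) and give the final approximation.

f(x) = cos(x) - x²
x₀ = 0.08, x₁ = 1.11

Secant formula: x_{n+1} = x_n - f(x_n)(x_n - x_{n-1})/(f(x_n) - f(x_{n-1}))

Iteration 1:
  f(0.080000) = 0.990402
  f(1.110000) = -0.787438
  x_2 = 1.110000 - (-0.787438)×(1.110000 - 0.080000)/(-0.787438 - 0.990402)
       = 0.653794
Iteration 2:
  f(1.110000) = -0.787438
  f(0.653794) = 0.366336
  x_3 = 0.653794 - 0.366336×(0.653794 - 1.110000)/(0.366336 - (-0.787438))
       = 0.798644
Iteration 3:
  f(0.653794) = 0.366336
  f(0.798644) = 0.059846
  x_4 = 0.798644 - 0.059846×(0.798644 - 0.653794)/(0.059846 - 0.366336)
       = 0.826928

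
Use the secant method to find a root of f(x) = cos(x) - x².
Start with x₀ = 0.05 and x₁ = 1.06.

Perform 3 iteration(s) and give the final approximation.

f(x) = cos(x) - x²
x₀ = 0.05, x₁ = 1.06

Secant formula: x_{n+1} = x_n - f(x_n)(x_n - x_{n-1})/(f(x_n) - f(x_{n-1}))

Iteration 1:
  f(0.050000) = 0.996250
  f(1.060000) = -0.634728
  x_2 = 1.060000 - (-0.634728)×(1.060000 - 0.050000)/(-0.634728 - 0.996250)
       = 0.666938
Iteration 2:
  f(1.060000) = -0.634728
  f(0.666938) = 0.340913
  x_3 = 0.666938 - 0.340913×(0.666938 - 1.060000)/(0.340913 - (-0.634728))
       = 0.804284
Iteration 3:
  f(0.666938) = 0.340913
  f(0.804284) = 0.046755
  x_4 = 0.804284 - 0.046755×(0.804284 - 0.666938)/(0.046755 - 0.340913)
       = 0.826114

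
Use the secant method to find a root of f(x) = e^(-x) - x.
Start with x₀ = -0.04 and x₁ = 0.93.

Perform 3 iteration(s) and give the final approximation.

f(x) = e^(-x) - x
x₀ = -0.04, x₁ = 0.93

Secant formula: x_{n+1} = x_n - f(x_n)(x_n - x_{n-1})/(f(x_n) - f(x_{n-1}))

Iteration 1:
  f(-0.040000) = 1.080811
  f(0.930000) = -0.535446
  x_2 = 0.930000 - (-0.535446)×(0.930000 - (-0.040000))/(-0.535446 - 1.080811)
       = 0.608651
Iteration 2:
  f(0.930000) = -0.535446
  f(0.608651) = -0.064566
  x_3 = 0.608651 - (-0.064566)×(0.608651 - 0.930000)/(-0.064566 - (-0.535446))
       = 0.564588
Iteration 3:
  f(0.608651) = -0.064566
  f(0.564588) = 0.004007
  x_4 = 0.564588 - 0.004007×(0.564588 - 0.608651)/(0.004007 - (-0.064566))
       = 0.567162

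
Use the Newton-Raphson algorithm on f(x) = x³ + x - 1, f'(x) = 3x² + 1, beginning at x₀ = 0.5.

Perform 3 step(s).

f(x) = x³ + x - 1
f'(x) = 3x² + 1
x₀ = 0.5

Newton-Raphson formula: x_{n+1} = x_n - f(x_n)/f'(x_n)

Iteration 1:
  f(0.500000) = -0.375000
  f'(0.500000) = 1.750000
  x_1 = 0.500000 - (-0.375000)/1.750000 = 0.714286
Iteration 2:
  f(0.714286) = 0.078717
  f'(0.714286) = 2.530612
  x_2 = 0.714286 - 0.078717/2.530612 = 0.683180
Iteration 3:
  f(0.683180) = 0.002043
  f'(0.683180) = 2.400204
  x_3 = 0.683180 - 0.002043/2.400204 = 0.682328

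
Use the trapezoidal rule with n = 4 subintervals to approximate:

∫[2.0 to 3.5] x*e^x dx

f(x) = x*e^x
a = 2.0, b = 3.5, n = 4
h = (b - a)/n = 0.375000

Trapezoidal rule: (h/2)[f(x₀) + 2f(x₁) + 2f(x₂) + ... + f(xₙ)]

x_0 = 2.0000, f(x_0) = 14.778112, coefficient = 1
x_1 = 2.3750, f(x_1) = 25.533656, coefficient = 2
x_2 = 2.7500, f(x_2) = 43.017238, coefficient = 2
x_3 = 3.1250, f(x_3) = 71.124672, coefficient = 2
x_4 = 3.5000, f(x_4) = 115.904082, coefficient = 1

I ≈ (0.375000/2) × 410.033326 = 76.881249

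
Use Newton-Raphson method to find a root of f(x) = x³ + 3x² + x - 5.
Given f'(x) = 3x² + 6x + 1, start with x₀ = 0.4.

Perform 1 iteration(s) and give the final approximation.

f(x) = x³ + 3x² + x - 5
f'(x) = 3x² + 6x + 1
x₀ = 0.4

Newton-Raphson formula: x_{n+1} = x_n - f(x_n)/f'(x_n)

Iteration 1:
  f(0.400000) = -4.056000
  f'(0.400000) = 3.880000
  x_1 = 0.400000 - (-4.056000)/3.880000 = 1.445361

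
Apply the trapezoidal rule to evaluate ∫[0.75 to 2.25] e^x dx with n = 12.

f(x) = e^x
a = 0.75, b = 2.25, n = 12
h = (b - a)/n = 0.125000

Trapezoidal rule: (h/2)[f(x₀) + 2f(x₁) + 2f(x₂) + ... + f(xₙ)]

x_0 = 0.7500, f(x_0) = 2.117000, coefficient = 1
x_1 = 0.8750, f(x_1) = 2.398875, coefficient = 2
x_2 = 1.0000, f(x_2) = 2.718282, coefficient = 2
x_3 = 1.1250, f(x_3) = 3.080217, coefficient = 2
x_4 = 1.2500, f(x_4) = 3.490343, coefficient = 2
x_5 = 1.3750, f(x_5) = 3.955077, coefficient = 2
x_6 = 1.5000, f(x_6) = 4.481689, coefficient = 2
x_7 = 1.6250, f(x_7) = 5.078419, coefficient = 2
x_8 = 1.7500, f(x_8) = 5.754603, coefficient = 2
x_9 = 1.8750, f(x_9) = 6.520819, coefficient = 2
x_10 = 2.0000, f(x_10) = 7.389056, coefficient = 2
x_11 = 2.1250, f(x_11) = 8.372897, coefficient = 2
x_12 = 2.2500, f(x_12) = 9.487736, coefficient = 1

I ≈ (0.125000/2) × 118.085290 = 7.380331
Exact value: 7.370736
Error: 0.009595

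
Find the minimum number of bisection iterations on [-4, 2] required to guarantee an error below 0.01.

We need (b-a)/2^n ≤ 0.01
(2 - (-4))/2^n ≤ 0.01
6/2^n ≤ 0.01
2^n ≥ 600
n ≥ log₂(600) = 9.23
n ≥ 10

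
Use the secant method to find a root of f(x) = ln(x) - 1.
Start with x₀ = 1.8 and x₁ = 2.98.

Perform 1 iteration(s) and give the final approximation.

f(x) = ln(x) - 1
x₀ = 1.8, x₁ = 2.98

Secant formula: x_{n+1} = x_n - f(x_n)(x_n - x_{n-1})/(f(x_n) - f(x_{n-1}))

Iteration 1:
  f(1.800000) = -0.412213
  f(2.980000) = 0.091923
  x_2 = 2.980000 - 0.091923×(2.980000 - 1.800000)/(0.091923 - (-0.412213))
       = 2.764841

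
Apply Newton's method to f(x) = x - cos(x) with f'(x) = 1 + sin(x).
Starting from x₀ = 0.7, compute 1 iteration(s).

f(x) = x - cos(x)
f'(x) = 1 + sin(x)
x₀ = 0.7

Newton-Raphson formula: x_{n+1} = x_n - f(x_n)/f'(x_n)

Iteration 1:
  f(0.700000) = -0.064842
  f'(0.700000) = 1.644218
  x_1 = 0.700000 - (-0.064842)/1.644218 = 0.739436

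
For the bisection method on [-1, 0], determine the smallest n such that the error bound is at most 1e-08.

We need (b-a)/2^n ≤ 1e-08
(0 - (-1))/2^n ≤ 1e-08
1/2^n ≤ 1e-08
2^n ≥ 100000000
n ≥ log₂(100000000) = 26.58
n ≥ 27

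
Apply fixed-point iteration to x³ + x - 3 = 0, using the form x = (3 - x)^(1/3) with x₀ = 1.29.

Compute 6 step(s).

Equation: x³ + x - 3 = 0
Fixed-point form: x = (3 - x)^(1/3)
x₀ = 1.29

x_1 = g(1.290000) = 1.195819
x_2 = g(1.195819) = 1.217382
x_3 = g(1.217382) = 1.212512
x_4 = g(1.212512) = 1.213615
x_5 = g(1.213615) = 1.213366
x_6 = g(1.213366) = 1.213422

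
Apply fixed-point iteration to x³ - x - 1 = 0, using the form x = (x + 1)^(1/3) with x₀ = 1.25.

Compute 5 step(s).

Equation: x³ - x - 1 = 0
Fixed-point form: x = (x + 1)^(1/3)
x₀ = 1.25

x_1 = g(1.250000) = 1.310371
x_2 = g(1.310371) = 1.321987
x_3 = g(1.321987) = 1.324199
x_4 = g(1.324199) = 1.324619
x_5 = g(1.324619) = 1.324699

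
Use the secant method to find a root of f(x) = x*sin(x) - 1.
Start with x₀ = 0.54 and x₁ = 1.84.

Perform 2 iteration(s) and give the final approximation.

f(x) = x*sin(x) - 1
x₀ = 0.54, x₁ = 1.84

Secant formula: x_{n+1} = x_n - f(x_n)(x_n - x_{n-1})/(f(x_n) - f(x_{n-1}))

Iteration 1:
  f(0.540000) = -0.722367
  f(1.840000) = 0.773729
  x_2 = 1.840000 - 0.773729×(1.840000 - 0.540000)/(0.773729 - (-0.722367))
       = 1.167685
Iteration 2:
  f(1.840000) = 0.773729
  f(1.167685) = 0.074089
  x_3 = 1.167685 - 0.074089×(1.167685 - 1.840000)/(0.074089 - 0.773729)
       = 1.096489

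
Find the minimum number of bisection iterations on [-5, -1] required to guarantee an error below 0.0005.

We need (b-a)/2^n ≤ 0.0005
(-1 - (-5))/2^n ≤ 0.0005
4/2^n ≤ 0.0005
2^n ≥ 8000
n ≥ log₂(8000) = 12.97
n ≥ 13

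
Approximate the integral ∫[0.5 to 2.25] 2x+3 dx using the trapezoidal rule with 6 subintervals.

f(x) = 2x+3
a = 0.5, b = 2.25, n = 6
h = (b - a)/n = 0.291667

Trapezoidal rule: (h/2)[f(x₀) + 2f(x₁) + 2f(x₂) + ... + f(xₙ)]

x_0 = 0.5000, f(x_0) = 4.000000, coefficient = 1
x_1 = 0.7917, f(x_1) = 4.583333, coefficient = 2
x_2 = 1.0833, f(x_2) = 5.166667, coefficient = 2
x_3 = 1.3750, f(x_3) = 5.750000, coefficient = 2
x_4 = 1.6667, f(x_4) = 6.333333, coefficient = 2
x_5 = 1.9583, f(x_5) = 6.916667, coefficient = 2
x_6 = 2.2500, f(x_6) = 7.500000, coefficient = 1

I ≈ (0.291667/2) × 69.000000 = 10.062500
Exact value: 10.062500
Error: 0.000000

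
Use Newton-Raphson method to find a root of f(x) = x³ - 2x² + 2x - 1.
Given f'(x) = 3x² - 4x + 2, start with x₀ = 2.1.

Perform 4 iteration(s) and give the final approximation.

f(x) = x³ - 2x² + 2x - 1
f'(x) = 3x² - 4x + 2
x₀ = 2.1

Newton-Raphson formula: x_{n+1} = x_n - f(x_n)/f'(x_n)

Iteration 1:
  f(2.100000) = 3.641000
  f'(2.100000) = 6.830000
  x_1 = 2.100000 - 3.641000/6.830000 = 1.566911
Iteration 2:
  f(1.566911) = 1.070497
  f'(1.566911) = 3.097985
  x_2 = 1.566911 - 1.070497/3.097985 = 1.221365
Iteration 3:
  f(1.221365) = 0.281214
  f'(1.221365) = 1.589736
  x_3 = 1.221365 - 0.281214/1.589736 = 1.044471
Iteration 4:
  f(1.044471) = 0.046537
  f'(1.044471) = 1.094875
  x_4 = 1.044471 - 0.046537/1.094875 = 1.001967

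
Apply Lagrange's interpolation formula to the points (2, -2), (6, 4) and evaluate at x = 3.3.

Lagrange interpolation formula:
P(x) = Σ yᵢ × Lᵢ(x)
where Lᵢ(x) = Π_{j≠i} (x - xⱼ)/(xᵢ - xⱼ)

L_0(3.3) = (3.3 - 6)/(2 - 6) = 0.675000
L_1(3.3) = (3.3 - 2)/(6 - 2) = 0.325000

P(3.3) = (-2)×L_0(3.3) + 4×L_1(3.3)
P(3.3) = -0.050000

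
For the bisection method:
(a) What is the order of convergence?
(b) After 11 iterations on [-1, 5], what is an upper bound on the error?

(a) Bisection has linear (order 1) convergence; the error is halved each step.

(b) Error bound = (b-a)/2^n = (5 - (-1))/2^{11}
    = 6/2^{11}

(a) 1 (linear); (b) error ≤ 2.93e-03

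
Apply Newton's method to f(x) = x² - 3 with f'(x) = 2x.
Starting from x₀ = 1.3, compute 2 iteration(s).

f(x) = x² - 3
f'(x) = 2x
x₀ = 1.3

Newton-Raphson formula: x_{n+1} = x_n - f(x_n)/f'(x_n)

Iteration 1:
  f(1.300000) = -1.310000
  f'(1.300000) = 2.600000
  x_1 = 1.300000 - (-1.310000)/2.600000 = 1.803846
Iteration 2:
  f(1.803846) = 0.253861
  f'(1.803846) = 3.607692
  x_2 = 1.803846 - 0.253861/3.607692 = 1.733480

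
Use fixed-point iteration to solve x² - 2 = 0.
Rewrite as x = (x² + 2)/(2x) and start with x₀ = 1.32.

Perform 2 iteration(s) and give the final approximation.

Equation: x² - 2 = 0
Fixed-point form: x = (x² + 2)/(2x)
x₀ = 1.32

x_1 = g(1.320000) = 1.417576
x_2 = g(1.417576) = 1.414218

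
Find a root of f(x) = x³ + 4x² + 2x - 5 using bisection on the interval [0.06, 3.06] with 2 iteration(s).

f(x) = x³ + 4x² + 2x - 5
Initial interval: [0.06, 3.06]

Iteration 1:
  c_1 = (0.060000 + 3.060000)/2 = 1.560000
  f(c_1) = f(1.560000) = 11.650816
  f(a) × f(c) < 0, new interval: [0.060000, 1.560000]
Iteration 2:
  c_2 = (0.060000 + 1.560000)/2 = 0.810000
  f(c_2) = f(0.810000) = -0.224159
  f(a) × f(c) ≥ 0, new interval: [0.810000, 1.560000]

After 2 iteration(s), the approximation is c_2 = 0.810000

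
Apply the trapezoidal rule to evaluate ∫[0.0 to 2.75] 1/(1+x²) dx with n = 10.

f(x) = 1/(1+x²)
a = 0.0, b = 2.75, n = 10
h = (b - a)/n = 0.275000

Trapezoidal rule: (h/2)[f(x₀) + 2f(x₁) + 2f(x₂) + ... + f(xₙ)]

x_0 = 0.0000, f(x_0) = 1.000000, coefficient = 1
x_1 = 0.2750, f(x_1) = 0.929692, coefficient = 2
x_2 = 0.5500, f(x_2) = 0.767754, coefficient = 2
x_3 = 0.8250, f(x_3) = 0.595017, coefficient = 2
x_4 = 1.1000, f(x_4) = 0.452489, coefficient = 2
x_5 = 1.3750, f(x_5) = 0.345946, coefficient = 2
x_6 = 1.6500, f(x_6) = 0.268637, coefficient = 2
x_7 = 1.9250, f(x_7) = 0.212512, coefficient = 2
x_8 = 2.2000, f(x_8) = 0.171233, coefficient = 2
x_9 = 2.4750, f(x_9) = 0.140339, coefficient = 2
x_10 = 2.7500, f(x_10) = 0.116788, coefficient = 1

I ≈ (0.275000/2) × 8.884023 = 1.221553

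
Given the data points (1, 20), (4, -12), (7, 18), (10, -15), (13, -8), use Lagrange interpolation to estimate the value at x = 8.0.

Lagrange interpolation formula:
P(x) = Σ yᵢ × Lᵢ(x)
where Lᵢ(x) = Π_{j≠i} (x - xⱼ)/(xᵢ - xⱼ)

L_0(8.0) = (8.0 - 4)/(1 - 4) × (8.0 - 7)/(1 - 7) × (8.0 - 10)/(1 - 10) × (8.0 - 13)/(1 - 13) = 0.020576
L_1(8.0) = (8.0 - 1)/(4 - 1) × (8.0 - 7)/(4 - 7) × (8.0 - 10)/(4 - 10) × (8.0 - 13)/(4 - 13) = -0.144033
L_2(8.0) = (8.0 - 1)/(7 - 1) × (8.0 - 4)/(7 - 4) × (8.0 - 10)/(7 - 10) × (8.0 - 13)/(7 - 13) = 0.864198
L_3(8.0) = (8.0 - 1)/(10 - 1) × (8.0 - 4)/(10 - 4) × (8.0 - 7)/(10 - 7) × (8.0 - 13)/(10 - 13) = 0.288066
L_4(8.0) = (8.0 - 1)/(13 - 1) × (8.0 - 4)/(13 - 4) × (8.0 - 7)/(13 - 7) × (8.0 - 10)/(13 - 10) = -0.028807

P(8.0) = 20×L_0(8.0) + (-12)×L_1(8.0) + 18×L_2(8.0) + (-15)×L_3(8.0) + (-8)×L_4(8.0)
P(8.0) = 13.604938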